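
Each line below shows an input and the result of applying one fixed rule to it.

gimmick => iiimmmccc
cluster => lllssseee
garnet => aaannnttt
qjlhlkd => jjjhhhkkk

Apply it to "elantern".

The pattern: keep every other character starting from the second (positions 2nd, 4th, 6th, ...), then repeat every character 3 times.
Working it through for "elantern": intermediate "lnen", final "lllnnneeennn".
(Check on "gimmick": → "imc" → "iiimmmccc" ✓)

lllnnneeennn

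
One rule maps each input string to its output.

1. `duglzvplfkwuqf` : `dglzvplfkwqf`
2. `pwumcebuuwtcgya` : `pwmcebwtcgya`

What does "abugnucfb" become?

In each case the input is transformed by: remove every "u".
So "abugnucfb" becomes "abgncfb".

abgncfb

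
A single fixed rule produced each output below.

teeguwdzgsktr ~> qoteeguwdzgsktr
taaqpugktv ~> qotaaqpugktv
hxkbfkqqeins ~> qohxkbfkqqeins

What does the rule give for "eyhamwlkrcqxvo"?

The rule is to prepend "qo".
Doing the same to "eyhamwlkrcqxvo": "qoeyhamwlkrcqxvo".

qoeyhamwlkrcqxvo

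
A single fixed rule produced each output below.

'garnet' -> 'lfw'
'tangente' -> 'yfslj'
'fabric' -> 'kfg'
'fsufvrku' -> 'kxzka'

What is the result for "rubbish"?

The pattern: shift every letter 5 places forward in the alphabet (wrapping around), then delete the last 3 characters.
"rubbish" → "wzggnxm" → "wzgg".

wzgg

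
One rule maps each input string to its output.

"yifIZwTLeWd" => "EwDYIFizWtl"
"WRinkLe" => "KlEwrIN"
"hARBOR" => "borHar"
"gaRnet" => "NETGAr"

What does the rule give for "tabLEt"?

The pattern: flip the case of every letter, then move the last 3 characters to the front (rotate right by 3).
Applying both steps to "tabLEt": "TABleT", then "leTTAB".

leTTAB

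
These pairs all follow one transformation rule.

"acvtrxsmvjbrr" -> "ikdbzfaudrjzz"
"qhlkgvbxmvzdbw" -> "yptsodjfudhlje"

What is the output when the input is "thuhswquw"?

The transformation: shift every letter 8 places forward in the alphabet (wrapping around).
Doing the same to "thuhswquw": "bpcpaeyce".

bpcpaeyce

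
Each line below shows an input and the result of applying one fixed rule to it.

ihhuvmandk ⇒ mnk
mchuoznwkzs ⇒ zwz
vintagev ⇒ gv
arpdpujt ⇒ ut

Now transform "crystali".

ai

The rule is to keep every other character starting from the second (positions 2nd, 4th, 6th, ...), then delete the first 2 characters.
"crystali" → "rsai" → "ai".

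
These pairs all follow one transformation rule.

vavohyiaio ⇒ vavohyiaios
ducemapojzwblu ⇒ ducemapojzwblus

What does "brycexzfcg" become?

brycexzfcgs

The pattern: append "s".
Doing the same to "brycexzfcg": "brycexzfcgs".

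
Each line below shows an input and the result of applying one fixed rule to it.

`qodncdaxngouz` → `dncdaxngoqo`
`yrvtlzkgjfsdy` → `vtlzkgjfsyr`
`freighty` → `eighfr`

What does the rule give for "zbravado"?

ravazb

Looking at the pairs, the operation is to delete the last 2 characters, then move the first 2 characters to the end (rotate left by 2).
"zbravado" → "zbrava" → "ravazb".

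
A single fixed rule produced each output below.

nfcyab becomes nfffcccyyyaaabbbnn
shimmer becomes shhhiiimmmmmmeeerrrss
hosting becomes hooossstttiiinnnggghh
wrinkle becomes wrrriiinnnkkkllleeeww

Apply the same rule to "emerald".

Each output is the input with this applied: repeat every character 3 times, then move the first 2 characters to the end (rotate left by 2).
Working it through for "emerald": intermediate "eeemmmeeerrraaalllddd", final "emmmeeerrraaallldddee".

emmmeeerrraaallldddee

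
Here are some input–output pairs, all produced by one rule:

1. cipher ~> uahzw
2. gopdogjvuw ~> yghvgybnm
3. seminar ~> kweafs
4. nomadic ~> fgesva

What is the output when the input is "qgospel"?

In each case the input is transformed by: delete the last character, then shift every letter 8 places backward in the alphabet (wrapping around).
On "qgospel": the first step gives "qgospe", and the second then gives "iygkhw".

iygkhw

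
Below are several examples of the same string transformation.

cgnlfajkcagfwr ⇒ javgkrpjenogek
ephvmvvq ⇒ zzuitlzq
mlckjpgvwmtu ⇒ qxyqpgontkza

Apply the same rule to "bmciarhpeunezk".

idofqgmevltiyr

The pattern: shift every letter 4 places forward in the alphabet (wrapping around), then move the last 3 characters to the front (rotate right by 3).
Applying both steps to "bmciarhpeunezk": "fqgmevltiyrido", then "idofqgmevltiyr".
(Check on "ephvmvvq": → "itlzqzzu" → "zzuitlzq" ✓)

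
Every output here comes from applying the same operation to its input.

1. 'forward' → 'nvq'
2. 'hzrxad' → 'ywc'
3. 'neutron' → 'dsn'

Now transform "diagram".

hfz

The pattern: shift every letter 1 place backward in the alphabet (wrapping around), then keep every other character starting from the second (positions 2nd, 4th, 6th, ...).
On "diagram": the first step gives "chzfqzl", and the second then gives "hfz".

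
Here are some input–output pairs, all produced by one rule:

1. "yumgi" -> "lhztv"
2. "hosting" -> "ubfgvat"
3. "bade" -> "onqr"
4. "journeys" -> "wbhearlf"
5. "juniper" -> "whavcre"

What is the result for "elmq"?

ryzd

The pattern: shift every letter 13 places forward in the alphabet (wrapping around) — i.e. ROT13.
So "elmq" becomes "ryzd".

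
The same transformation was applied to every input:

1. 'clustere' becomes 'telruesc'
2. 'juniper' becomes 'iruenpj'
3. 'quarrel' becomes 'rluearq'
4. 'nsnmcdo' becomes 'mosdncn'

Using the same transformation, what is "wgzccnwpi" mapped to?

The pattern: take characters alternately from the front and the back (1st, last, 2nd, 2nd-last, ...), then swap the first and last characters.
For "wgzccnwpi", step one produces "wigpzwcnc"; step two turns that into "cigpzwcnw".

cigpzwcnw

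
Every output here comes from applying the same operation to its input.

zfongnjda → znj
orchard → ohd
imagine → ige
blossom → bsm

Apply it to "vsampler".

vme

The rule is to keep one character in every 3, starting at position 1 (positions 1st, 4th, 7th, ...).
Doing the same to "vsampler": "vme".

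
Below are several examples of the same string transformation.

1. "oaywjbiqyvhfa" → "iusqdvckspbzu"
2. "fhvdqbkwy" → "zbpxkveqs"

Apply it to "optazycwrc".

ijnutswqlw

Rule — shift every letter 6 places backward in the alphabet (wrapping around).
So "optazycwrc" becomes "ijnutswqlw".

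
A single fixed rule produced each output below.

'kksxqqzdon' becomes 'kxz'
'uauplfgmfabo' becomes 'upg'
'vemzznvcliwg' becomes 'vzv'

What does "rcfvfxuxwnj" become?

rvu

Rule — delete the last 3 characters, then keep one character in every 3, starting at position 1 (positions 1st, 4th, 7th, ...).
For "rcfvfxuxwnj", step one produces "rcfvfxux"; step two turns that into "rvu".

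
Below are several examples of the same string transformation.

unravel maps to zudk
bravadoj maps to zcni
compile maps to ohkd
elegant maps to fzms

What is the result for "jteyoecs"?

ndbr

Looking at the pairs, the operation is to shift every letter 1 place backward in the alphabet (wrapping around), then keep only the last 4 characters.
On "jteyoecs": the first step gives "isdxndbr", and the second then gives "ndbr".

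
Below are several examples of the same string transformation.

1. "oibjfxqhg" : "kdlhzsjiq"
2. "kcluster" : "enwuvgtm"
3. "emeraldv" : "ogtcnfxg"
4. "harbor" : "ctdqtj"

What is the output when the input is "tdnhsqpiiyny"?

fpjusrkkapav

The rule is to shift every letter 2 places forward in the alphabet (wrapping around), then move the first character to the end.
For "tdnhsqpiiyny", step one produces "vfpjusrkkapa"; step two turns that into "fpjusrkkapav".
(Check on "emeraldv": → "gogtcnfx" → "ogtcnfxg" ✓)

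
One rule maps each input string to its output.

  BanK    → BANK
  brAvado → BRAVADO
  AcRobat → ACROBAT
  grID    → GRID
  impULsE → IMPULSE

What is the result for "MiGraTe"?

What's happening: convert every letter to uppercase.
So "MiGraTe" becomes "MIGRATE".

MIGRATE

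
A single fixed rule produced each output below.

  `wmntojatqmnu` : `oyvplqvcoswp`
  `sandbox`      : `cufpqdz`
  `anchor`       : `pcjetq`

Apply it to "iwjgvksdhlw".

Looking at the pairs, the operation is to shift every letter 2 places forward in the alphabet (wrapping around), then swap each adjacent pair of characters (1↔2, 3↔4, ...).
"iwjgvksdhlw" → "kylixmufjny" → "ykilmxfunjy".

ykilmxfunjy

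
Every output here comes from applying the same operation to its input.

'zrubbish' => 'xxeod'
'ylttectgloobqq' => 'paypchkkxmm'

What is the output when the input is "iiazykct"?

vugyp

In each case the input is transformed by: shift every letter 4 places backward in the alphabet (wrapping around), then delete the first 3 characters.
Doing the same to "iiazykct": "vugyp".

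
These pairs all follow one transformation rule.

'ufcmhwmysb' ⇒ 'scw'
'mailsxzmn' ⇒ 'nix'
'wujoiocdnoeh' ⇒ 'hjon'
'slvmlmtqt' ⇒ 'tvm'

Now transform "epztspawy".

yzp

Looking at the pairs, the operation is to keep one character in every 3, starting at position 3 (positions 3rd, 6th, 9th, ...), then move the last character to the front.
"epztspawy" → "zpy" → "yzp".
(Check on "mailsxzmn": → "ixn" → "nix" ✓)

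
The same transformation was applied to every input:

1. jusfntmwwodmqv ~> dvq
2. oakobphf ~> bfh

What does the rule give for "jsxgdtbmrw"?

Looking at the pairs, the operation is to swap each adjacent pair of characters (1↔2, 3↔4, ...), then keep only the last 3 characters.
Starting from "jsxgdtbmrw": after the first operation, "sjgxtdmbwr"; after the second, "bwr".
(Check on "oakobphf": → "aookpbfh" → "bfh" ✓)

bwr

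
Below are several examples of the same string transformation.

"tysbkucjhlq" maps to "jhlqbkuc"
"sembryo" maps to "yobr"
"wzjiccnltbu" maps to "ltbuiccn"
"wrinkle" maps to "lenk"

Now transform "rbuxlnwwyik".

Rule — delete the first 3 characters, then swap the front and back halves of the string.
For "rbuxlnwwyik", step one produces "xlnwwyik"; step two turns that into "wyikxlnw".

wyikxlnw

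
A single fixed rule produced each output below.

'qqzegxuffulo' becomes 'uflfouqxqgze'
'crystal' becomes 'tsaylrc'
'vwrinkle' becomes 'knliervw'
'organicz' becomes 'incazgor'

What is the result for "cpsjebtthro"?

htrtobcepjs

The rule is to move the last 3 characters to the front (rotate right by 3), then take characters alternately from the front and the back (1st, last, 2nd, 2nd-last, ...).
Starting from "cpsjebtthro": after the first operation, "hrocpsjebtt"; after the second, "htrtobcepjs".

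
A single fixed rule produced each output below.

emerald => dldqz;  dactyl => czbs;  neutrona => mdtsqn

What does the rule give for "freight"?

The rule is to delete the last 2 characters, then shift every letter 1 place backward in the alphabet (wrapping around).
On "freight": the first step gives "freig", and the second then gives "eqdhf".

eqdhf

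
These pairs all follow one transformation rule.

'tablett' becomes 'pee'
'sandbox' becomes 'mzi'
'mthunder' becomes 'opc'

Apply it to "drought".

rse

Looking at the pairs, the operation is to shift every letter 11 places forward in the alphabet (wrapping around), then keep only the last 3 characters.
So "drought" becomes "rse".
(Check on "sandbox": → "dlyomzi" → "mzi" ✓)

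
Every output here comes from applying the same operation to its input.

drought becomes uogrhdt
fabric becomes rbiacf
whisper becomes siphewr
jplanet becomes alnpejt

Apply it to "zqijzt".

jizqtz

In each case the input is transformed by: move the first 3 characters to the end (rotate left by 3), then take characters alternately from the front and the back (1st, last, 2nd, 2nd-last, ...).
Applying both steps to "zqijzt": "jztzqi", then "jizqtz".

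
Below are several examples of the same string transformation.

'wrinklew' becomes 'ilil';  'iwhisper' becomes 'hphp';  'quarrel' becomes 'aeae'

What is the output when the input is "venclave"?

nana

The rule is to keep one character in every 3, starting at position 3 (positions 3rd, 6th, 9th, ...), then write the whole string twice.
Starting from "venclave": after the first operation, "na"; after the second, "nana".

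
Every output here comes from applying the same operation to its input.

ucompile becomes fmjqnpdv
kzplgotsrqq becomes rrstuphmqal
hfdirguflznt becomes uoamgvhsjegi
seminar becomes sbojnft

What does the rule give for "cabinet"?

ufojcbd

Each output is the input with this applied: reverse the string, then shift every letter 1 place forward in the alphabet (wrapping around).
"cabinet" → "ufojcbd".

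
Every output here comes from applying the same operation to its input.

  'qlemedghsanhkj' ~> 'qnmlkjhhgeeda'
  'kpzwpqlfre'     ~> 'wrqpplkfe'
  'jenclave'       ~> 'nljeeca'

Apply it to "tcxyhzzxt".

zyxxtthc

Rule — sort the characters into reverse alphabetical order, then delete the first character.
"tcxyhzzxt" → "zzyxxtthc" → "zyxxtthc".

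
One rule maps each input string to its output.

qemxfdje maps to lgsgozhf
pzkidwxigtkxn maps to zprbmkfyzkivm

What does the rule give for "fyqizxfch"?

In each case the input is transformed by: move the last 2 characters to the front (rotate right by 2), then shift every letter 2 places forward in the alphabet (wrapping around).
"fyqizxfch" → "chfyqizxf" → "ejhaskbzh".
(Check on "pzkidwxigtkxn": → "xnpzkidwxigtk" → "zprbmkfyzkivm" ✓)

ejhaskbzh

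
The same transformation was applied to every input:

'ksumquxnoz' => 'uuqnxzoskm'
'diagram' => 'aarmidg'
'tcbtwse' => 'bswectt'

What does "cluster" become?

The pattern: swap each adjacent pair of characters (1↔2, 3↔4, ...), then move the first 3 characters to the end (rotate left by 3).
Working it through for "cluster": intermediate "lcsuetr", final "uetrlcs".

uetrlcs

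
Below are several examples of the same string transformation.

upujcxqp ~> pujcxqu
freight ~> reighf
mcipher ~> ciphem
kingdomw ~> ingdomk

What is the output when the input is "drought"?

The transformation: delete the last character, then move the first character to the end.
For "drought", step one produces "drough"; step two turns that into "roughd".

roughd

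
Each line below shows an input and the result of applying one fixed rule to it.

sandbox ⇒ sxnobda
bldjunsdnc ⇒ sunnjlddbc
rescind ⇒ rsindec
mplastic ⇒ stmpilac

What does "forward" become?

rwordfa

The transformation: sort the characters into reverse alphabetical order, then swap each adjacent pair of characters (1↔2, 3↔4, ...).
"forward" → "wrrofda" → "rwordfa".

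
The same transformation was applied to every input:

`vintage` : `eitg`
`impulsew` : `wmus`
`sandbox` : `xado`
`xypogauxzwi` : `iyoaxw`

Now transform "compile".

What's happening: move the last character to the front, then keep every other character starting from the first (positions 1st, 3rd, 5th, ...).
On "compile" that produces "eopl".

eopl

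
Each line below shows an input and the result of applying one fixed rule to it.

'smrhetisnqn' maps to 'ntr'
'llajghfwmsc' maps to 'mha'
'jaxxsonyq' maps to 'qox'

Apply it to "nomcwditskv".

The rule is to keep one character in every 3, starting at position 3 (positions 3rd, 6th, 9th, ...), then reverse the string.
On "nomcwditskv": the first step gives "mds", and the second then gives "sdm".

sdm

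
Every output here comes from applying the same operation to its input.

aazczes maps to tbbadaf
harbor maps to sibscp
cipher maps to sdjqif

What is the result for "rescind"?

Looking at the pairs, the operation is to move the last character to the front, then shift every letter 1 place forward in the alphabet (wrapping around).
For "rescind", step one produces "drescin"; step two turns that into "esftdjo".

esftdjo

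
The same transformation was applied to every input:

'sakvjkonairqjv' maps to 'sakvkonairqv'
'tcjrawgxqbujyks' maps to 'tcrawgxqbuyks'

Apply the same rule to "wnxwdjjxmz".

wnxwdxmz

What's happening: remove every "j".
So "wnxwdjjxmz" becomes "wnxwdxmz".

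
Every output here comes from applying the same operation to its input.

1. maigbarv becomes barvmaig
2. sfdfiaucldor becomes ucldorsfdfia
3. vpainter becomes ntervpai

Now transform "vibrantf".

In each case the input is transformed by: swap the front and back halves of the string.
For "vibrantf" the result is "antfvibr".

antfvibr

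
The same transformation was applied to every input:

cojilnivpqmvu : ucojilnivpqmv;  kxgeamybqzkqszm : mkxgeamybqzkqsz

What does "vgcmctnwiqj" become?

jvgcmctnwiq

The transformation: move the last character to the front.
On "vgcmctnwiqj" that produces "jvgcmctnwiq".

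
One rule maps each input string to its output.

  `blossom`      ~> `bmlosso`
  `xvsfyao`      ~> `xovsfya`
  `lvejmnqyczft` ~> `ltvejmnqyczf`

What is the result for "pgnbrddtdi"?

pignbrddtd

The transformation: swap the first and last characters, then move the last character to the front.
Starting from "pgnbrddtdi": after the first operation, "ignbrddtdp"; after the second, "pignbrddtd".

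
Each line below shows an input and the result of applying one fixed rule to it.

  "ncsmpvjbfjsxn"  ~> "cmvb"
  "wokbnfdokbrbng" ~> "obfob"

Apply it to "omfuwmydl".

Each output is the input with this applied: keep every other character starting from the second (positions 2nd, 4th, 6th, ...), then delete the last 2 characters.
"omfuwmydl" → "mumd" → "mu".

mu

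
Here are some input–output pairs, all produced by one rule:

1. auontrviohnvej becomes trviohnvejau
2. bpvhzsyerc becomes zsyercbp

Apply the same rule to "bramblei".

The pattern: move the first 2 characters to the end (rotate left by 2), then delete the first 2 characters.
Starting from "bramblei": after the first operation, "ambleibr"; after the second, "bleibr".
(Check on "bpvhzsyerc": → "vhzsyercbp" → "zsyercbp" ✓)

bleibr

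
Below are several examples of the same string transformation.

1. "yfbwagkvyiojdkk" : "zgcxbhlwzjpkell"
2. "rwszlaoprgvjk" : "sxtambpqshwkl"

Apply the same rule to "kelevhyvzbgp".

lfmfwizwachq

What's happening: shift every letter 1 place forward in the alphabet (wrapping around).
For "kelevhyvzbgp" the result is "lfmfwizwachq".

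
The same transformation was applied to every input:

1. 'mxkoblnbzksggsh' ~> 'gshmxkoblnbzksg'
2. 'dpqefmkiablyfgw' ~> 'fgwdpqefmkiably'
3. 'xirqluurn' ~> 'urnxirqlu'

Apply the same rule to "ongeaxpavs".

avsongeaxp

Looking at the pairs, the operation is to move the last 3 characters to the front (rotate right by 3).
So "ongeaxpavs" becomes "avsongeaxp".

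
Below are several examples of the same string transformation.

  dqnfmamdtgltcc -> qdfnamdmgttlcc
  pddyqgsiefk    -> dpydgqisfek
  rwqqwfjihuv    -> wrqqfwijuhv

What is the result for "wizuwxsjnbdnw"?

Looking at the pairs, the operation is to swap each adjacent pair of characters (1↔2, 3↔4, ...).
For "wizuwxsjnbdnw" the result is "iwuzxwjsbnndw".

iwuzxwjsbnndw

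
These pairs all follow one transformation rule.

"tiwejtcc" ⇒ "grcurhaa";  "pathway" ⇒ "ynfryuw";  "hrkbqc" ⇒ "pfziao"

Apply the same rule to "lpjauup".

njyhssn

The pattern: shift every letter 2 places backward in the alphabet (wrapping around), then swap each adjacent pair of characters (1↔2, 3↔4, ...).
"lpjauup" → "jnhyssn" → "njyhssn".
(Check on "hrkbqc": → "fpizoa" → "pfziao" ✓)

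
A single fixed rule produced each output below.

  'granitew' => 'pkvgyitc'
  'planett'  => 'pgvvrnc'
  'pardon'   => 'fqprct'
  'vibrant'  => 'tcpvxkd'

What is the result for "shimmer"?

The rule is to move the first 3 characters to the end (rotate left by 3), then shift every letter 2 places forward in the alphabet (wrapping around).
For "shimmer", step one produces "mmershi"; step two turns that into "oogtujk".

oogtujk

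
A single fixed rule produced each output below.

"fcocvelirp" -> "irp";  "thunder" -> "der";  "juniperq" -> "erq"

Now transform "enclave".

ave

Rule — keep only the last 3 characters.
On "enclave" that produces "ave".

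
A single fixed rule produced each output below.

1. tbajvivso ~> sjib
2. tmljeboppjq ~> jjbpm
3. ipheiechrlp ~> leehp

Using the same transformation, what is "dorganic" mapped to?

cgno

Each output is the input with this applied: keep every other character starting from the second (positions 2nd, 4th, 6th, ...), then swap the first and last characters.
On "dorganic": the first step gives "ognc", and the second then gives "cgno".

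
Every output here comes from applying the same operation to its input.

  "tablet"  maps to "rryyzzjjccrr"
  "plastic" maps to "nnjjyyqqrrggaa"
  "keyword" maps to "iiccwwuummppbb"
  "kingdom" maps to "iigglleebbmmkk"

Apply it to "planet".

nnjjyyllccrr

Rule — double every character, then shift every letter 2 places backward in the alphabet (wrapping around).
For "planet", step one produces "ppllaanneett"; step two turns that into "nnjjyyllccrr".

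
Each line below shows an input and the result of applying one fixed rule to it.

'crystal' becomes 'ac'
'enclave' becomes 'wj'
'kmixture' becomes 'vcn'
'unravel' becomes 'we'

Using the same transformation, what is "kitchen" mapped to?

rq

In each case the input is transformed by: keep one character in every 3, starting at position 2 (positions 2nd, 5th, 8th, ...), then shift every letter 9 places forward in the alphabet (wrapping around).
For "kitchen" the result is "rq".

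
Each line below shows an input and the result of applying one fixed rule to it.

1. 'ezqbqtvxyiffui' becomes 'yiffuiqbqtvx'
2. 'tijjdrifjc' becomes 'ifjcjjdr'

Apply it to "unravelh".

Looking at the pairs, the operation is to delete the first 2 characters, then swap the front and back halves of the string.
Doing the same to "unravelh": "elhrav".

elhrav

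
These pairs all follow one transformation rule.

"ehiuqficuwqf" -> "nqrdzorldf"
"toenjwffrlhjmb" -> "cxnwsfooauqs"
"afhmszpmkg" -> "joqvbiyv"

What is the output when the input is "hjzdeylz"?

The rule is to shift every letter 9 places forward in the alphabet (wrapping around), then delete the last 2 characters.
Starting from "hjzdeylz": after the first operation, "qsimnhui"; after the second, "qsimnh".

qsimnh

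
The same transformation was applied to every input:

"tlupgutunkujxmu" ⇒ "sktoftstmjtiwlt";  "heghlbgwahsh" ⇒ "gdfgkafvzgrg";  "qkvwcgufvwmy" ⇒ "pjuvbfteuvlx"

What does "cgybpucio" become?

bfxaotbhn

The transformation: shift every letter 1 place backward in the alphabet (wrapping around).
So "cgybpucio" becomes "bfxaotbhn".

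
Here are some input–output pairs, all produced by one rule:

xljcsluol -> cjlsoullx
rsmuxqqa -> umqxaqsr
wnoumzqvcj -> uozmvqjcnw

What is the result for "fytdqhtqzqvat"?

dthqqtqzavtyf

What's happening: swap each adjacent pair of characters (1↔2, 3↔4, ...), then move the first 2 characters to the end (rotate left by 2).
"fytdqhtqzqvat" → "yfdthqqtqzavt" → "dthqqtqzavtyf".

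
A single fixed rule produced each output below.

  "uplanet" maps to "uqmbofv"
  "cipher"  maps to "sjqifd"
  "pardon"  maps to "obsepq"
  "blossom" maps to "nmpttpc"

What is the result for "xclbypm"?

ndmczqy

Rule — shift every letter 1 place forward in the alphabet (wrapping around), then swap the first and last characters.
Starting from "xclbypm": after the first operation, "ydmczqn"; after the second, "ndmczqy".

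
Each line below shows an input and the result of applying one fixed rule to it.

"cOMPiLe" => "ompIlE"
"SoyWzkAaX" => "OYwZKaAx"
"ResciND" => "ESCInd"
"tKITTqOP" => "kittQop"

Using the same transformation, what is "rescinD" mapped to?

ESCINd

The rule is to delete the first character, then flip the case of every letter.
Applying both steps to "rescinD": "escinD", then "ESCINd".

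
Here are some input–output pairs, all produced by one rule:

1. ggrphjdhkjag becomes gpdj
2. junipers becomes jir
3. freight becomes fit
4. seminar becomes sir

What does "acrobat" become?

aot

The transformation: keep one character in every 3, starting at position 1 (positions 1st, 4th, 7th, ...).
For "acrobat" the result is "aot".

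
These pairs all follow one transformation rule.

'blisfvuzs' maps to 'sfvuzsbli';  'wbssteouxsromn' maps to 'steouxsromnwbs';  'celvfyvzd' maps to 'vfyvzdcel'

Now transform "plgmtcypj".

mtcypjplg

The rule is to move the first 3 characters to the end (rotate left by 3).
On "plgmtcypj" that produces "mtcypjplg".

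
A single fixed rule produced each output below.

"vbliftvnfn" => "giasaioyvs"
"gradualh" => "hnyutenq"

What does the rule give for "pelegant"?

tnagcryr

The transformation: shift every letter 13 places forward in the alphabet (wrapping around) — i.e. ROT13, then swap the front and back halves of the string.
Applying both steps to "pelegant": "cryrtnag", then "tnagcryr".
(Check on "gradualh": → "tenqhnyu" → "hnyutenq" ✓)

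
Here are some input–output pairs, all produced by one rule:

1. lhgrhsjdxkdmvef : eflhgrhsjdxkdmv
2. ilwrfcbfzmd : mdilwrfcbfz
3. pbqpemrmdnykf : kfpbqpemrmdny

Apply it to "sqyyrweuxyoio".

iosqyyrweuxyo

What's happening: move the last 2 characters to the front (rotate right by 2).
"sqyyrweuxyoio" → "iosqyyrweuxyo".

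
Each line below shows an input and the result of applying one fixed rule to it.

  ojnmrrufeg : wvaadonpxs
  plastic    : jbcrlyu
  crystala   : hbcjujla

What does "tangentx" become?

wpnwcgcj

The transformation: move the first 2 characters to the end (rotate left by 2), then shift every letter 9 places forward in the alphabet (wrapping around).
Working it through for "tangentx": intermediate "ngentxta", final "wpnwcgcj".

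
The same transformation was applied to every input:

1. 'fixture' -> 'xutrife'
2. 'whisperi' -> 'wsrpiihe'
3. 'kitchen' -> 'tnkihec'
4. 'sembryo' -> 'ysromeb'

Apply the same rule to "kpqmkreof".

rqpomkkfe

The rule is to sort the characters into reverse alphabetical order.
"kpqmkreof" → "rqpomkkfe".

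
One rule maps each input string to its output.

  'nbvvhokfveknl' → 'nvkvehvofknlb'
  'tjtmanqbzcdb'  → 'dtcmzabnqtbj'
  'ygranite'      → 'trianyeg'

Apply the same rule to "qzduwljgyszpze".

zdpuzwslyjgqez

In each case the input is transformed by: take characters alternately from the front and the back (1st, last, 2nd, 2nd-last, ...), then move the first 3 characters to the end (rotate left by 3).
"qzduwljgyszpze" → "qezzdpuzwslyjg" → "zdpuzwslyjgqez".
(Check on "ygranite": → "yegtrian" → "trianyeg" ✓)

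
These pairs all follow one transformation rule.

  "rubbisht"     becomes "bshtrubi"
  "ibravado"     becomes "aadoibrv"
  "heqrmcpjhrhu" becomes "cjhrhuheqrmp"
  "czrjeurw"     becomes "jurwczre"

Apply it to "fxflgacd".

lacdfxfg

Looking at the pairs, the operation is to swap the front and back halves of the string, then swap the first and last characters.
"fxflgacd" → "gacdfxfl" → "lacdfxfg".
(Check on "ibravado": → "vadoibra" → "aadoibrv" ✓)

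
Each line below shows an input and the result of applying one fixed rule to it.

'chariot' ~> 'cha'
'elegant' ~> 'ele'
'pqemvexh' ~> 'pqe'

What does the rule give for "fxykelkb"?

The rule is to keep only the first 3 characters.
On "fxykelkb" that produces "fxy".

fxy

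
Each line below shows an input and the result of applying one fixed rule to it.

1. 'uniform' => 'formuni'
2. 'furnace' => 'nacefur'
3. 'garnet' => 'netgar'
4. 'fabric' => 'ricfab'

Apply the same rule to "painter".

The pattern: move the first 3 characters to the end (rotate left by 3).
"painter" → "nterpai".

nterpai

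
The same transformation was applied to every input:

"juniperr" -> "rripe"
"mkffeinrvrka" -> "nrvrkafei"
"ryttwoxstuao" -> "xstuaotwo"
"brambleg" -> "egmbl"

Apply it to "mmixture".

rextu

What's happening: delete the first 3 characters, then move the first 3 characters to the end (rotate left by 3).
Working it through for "mmixture": intermediate "xture", final "rextu".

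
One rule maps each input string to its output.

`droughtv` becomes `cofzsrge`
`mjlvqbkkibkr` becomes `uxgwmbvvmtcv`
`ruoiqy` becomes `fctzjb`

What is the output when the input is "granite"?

cryletp

The rule is to swap each adjacent pair of characters (1↔2, 3↔4, ...), then shift every letter 11 places forward in the alphabet (wrapping around).
Starting from "granite": after the first operation, "rgnatie"; after the second, "cryletp".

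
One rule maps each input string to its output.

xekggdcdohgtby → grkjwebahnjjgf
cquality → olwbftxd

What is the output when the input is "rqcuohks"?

rknvutfx

Rule — shift every letter 3 places forward in the alphabet (wrapping around), then swap the front and back halves of the string.
Working it through for "rqcuohks": intermediate "utfxrknv", final "rknvutfx".
(Check on "cquality": → "ftxdolwb" → "olwbftxd" ✓)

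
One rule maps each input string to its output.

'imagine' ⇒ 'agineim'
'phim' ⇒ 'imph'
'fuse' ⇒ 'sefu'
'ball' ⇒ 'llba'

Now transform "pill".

Each output is the input with this applied: move the first 2 characters to the end (rotate left by 2).
Applying that to "pill" gives "llpi".

llpi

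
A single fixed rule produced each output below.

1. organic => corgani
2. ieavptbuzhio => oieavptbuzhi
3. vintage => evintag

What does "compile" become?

Looking at the pairs, the operation is to move the last character to the front.
Applying that to "compile" gives "ecompil".

ecompil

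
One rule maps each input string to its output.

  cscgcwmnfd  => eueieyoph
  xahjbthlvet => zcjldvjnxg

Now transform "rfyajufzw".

thaclwhb

The transformation: delete the last character, then shift every letter 2 places forward in the alphabet (wrapping around).
For "rfyajufzw", step one produces "rfyajufz"; step two turns that into "thaclwhb".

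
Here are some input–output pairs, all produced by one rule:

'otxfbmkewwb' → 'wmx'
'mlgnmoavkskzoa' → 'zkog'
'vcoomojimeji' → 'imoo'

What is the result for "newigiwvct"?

The rule is to keep one character in every 3, starting at position 3 (positions 3rd, 6th, 9th, ...), then reverse the string.
So "newigiwvct" becomes "ciw".

ciw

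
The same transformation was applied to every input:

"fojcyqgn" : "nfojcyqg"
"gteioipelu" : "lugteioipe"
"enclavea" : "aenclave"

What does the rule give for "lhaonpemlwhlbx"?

hlbxlhaonpemlw

The pattern: swap the front and back halves of the string, then move the first 3 characters to the end (rotate left by 3).
Applying both steps to "lhaonpemlwhlbx": "mlwhlbxlhaonpe", then "hlbxlhaonpemlw".
(Check on "gteioipelu": → "ipelugteio" → "lugteioipe" ✓)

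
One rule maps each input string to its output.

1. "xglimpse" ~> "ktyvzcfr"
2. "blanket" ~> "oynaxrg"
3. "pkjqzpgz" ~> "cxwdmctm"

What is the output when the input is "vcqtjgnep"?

Looking at the pairs, the operation is to shift every letter 13 places forward in the alphabet (wrapping around) — i.e. ROT13.
"vcqtjgnep" → "ipdgwtarc".

ipdgwtarc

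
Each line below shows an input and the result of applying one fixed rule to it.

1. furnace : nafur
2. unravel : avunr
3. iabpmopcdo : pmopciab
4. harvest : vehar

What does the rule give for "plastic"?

stpla

Rule — delete the last 2 characters, then move the first 3 characters to the end (rotate left by 3).
"plastic" → "plast" → "stpla".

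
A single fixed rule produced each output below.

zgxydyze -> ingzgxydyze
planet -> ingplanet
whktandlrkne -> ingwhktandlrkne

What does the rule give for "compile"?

ingcompile

The pattern: prepend "ing".
Applying that to "compile" gives "ingcompile".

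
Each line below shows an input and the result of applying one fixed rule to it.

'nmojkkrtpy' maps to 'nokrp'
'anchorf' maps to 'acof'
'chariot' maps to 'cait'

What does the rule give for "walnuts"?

wlus

The rule is to keep every other character starting from the first (positions 1st, 3rd, 5th, ...).
Applying that to "walnuts" gives "wlus".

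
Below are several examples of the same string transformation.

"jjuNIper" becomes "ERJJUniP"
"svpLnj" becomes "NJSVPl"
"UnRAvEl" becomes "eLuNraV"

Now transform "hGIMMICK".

ckHgimmi

The transformation: move the last 2 characters to the front (rotate right by 2), then flip the case of every letter.
Doing the same to "hGIMMICK": "ckHgimmi".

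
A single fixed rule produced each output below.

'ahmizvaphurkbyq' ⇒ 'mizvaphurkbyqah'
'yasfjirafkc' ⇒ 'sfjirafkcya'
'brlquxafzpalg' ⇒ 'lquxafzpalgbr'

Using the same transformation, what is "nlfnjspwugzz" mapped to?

Rule — move the first 2 characters to the end (rotate left by 2).
On "nlfnjspwugzz" that produces "fnjspwugzznl".

fnjspwugzznl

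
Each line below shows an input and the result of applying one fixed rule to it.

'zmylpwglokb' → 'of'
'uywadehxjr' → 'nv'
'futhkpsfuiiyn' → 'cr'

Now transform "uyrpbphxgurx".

Rule — shift every letter 4 places forward in the alphabet (wrapping around), then keep only the last 2 characters.
On "uyrpbphxgurx": the first step gives "ycvtftlbkyvb", and the second then gives "vb".

vb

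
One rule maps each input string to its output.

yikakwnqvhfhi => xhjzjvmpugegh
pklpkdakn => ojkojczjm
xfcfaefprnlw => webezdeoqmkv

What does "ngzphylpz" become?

mfyogxkoy

Rule — shift every letter 1 place backward in the alphabet (wrapping around).
Applying that to "ngzphylpz" gives "mfyogxkoy".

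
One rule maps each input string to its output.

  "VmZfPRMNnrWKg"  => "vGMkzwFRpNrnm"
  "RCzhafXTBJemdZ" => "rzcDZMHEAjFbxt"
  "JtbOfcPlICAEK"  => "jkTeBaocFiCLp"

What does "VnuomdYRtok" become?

vKNOUTOrMyD

In each case the input is transformed by: take characters alternately from the front and the back (1st, last, 2nd, 2nd-last, ...), then flip the case of every letter.
On "VnuomdYRtok": the first step gives "VknoutoRmYd", and the second then gives "vKNOUTOrMyD".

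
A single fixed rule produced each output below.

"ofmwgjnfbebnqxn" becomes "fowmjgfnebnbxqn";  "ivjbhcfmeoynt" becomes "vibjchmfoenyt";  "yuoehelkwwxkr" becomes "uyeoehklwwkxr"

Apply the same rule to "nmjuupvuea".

In each case the input is transformed by: swap each adjacent pair of characters (1↔2, 3↔4, ...).
On "nmjuupvuea" that produces "mnujpuuvae".

mnujpuuvae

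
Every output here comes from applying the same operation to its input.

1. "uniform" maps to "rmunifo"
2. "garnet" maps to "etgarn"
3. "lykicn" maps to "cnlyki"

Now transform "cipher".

The rule is to move the last 2 characters to the front (rotate right by 2).
Doing the same to "cipher": "erciph".

erciph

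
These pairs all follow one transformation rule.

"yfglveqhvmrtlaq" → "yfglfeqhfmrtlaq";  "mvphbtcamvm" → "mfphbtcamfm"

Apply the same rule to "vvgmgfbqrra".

In each case the input is transformed by: replace every "v" with "f".
Doing the same to "vvgmgfbqrra": "ffgmgfbqrra".

ffgmgfbqrra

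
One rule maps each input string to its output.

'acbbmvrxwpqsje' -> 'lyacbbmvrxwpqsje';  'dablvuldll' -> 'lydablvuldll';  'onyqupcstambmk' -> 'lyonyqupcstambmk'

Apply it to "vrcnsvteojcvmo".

lyvrcnsvteojcvmo

The pattern: prepend "ly".
Applying that to "vrcnsvteojcvmo" gives "lyvrcnsvteojcvmo".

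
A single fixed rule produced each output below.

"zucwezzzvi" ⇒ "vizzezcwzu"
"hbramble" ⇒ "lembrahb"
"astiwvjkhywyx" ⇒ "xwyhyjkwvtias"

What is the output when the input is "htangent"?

ntgeanht

Looking at the pairs, the operation is to swap each adjacent pair of characters (1↔2, 3↔4, ...), then reverse the string.
Working it through for "htangent": intermediate "thnaegtn", final "ntgeanht".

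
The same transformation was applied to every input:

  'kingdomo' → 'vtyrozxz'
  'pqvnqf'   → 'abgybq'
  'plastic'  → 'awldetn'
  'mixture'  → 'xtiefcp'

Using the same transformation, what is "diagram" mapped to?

The transformation: shift every letter 11 places forward in the alphabet (wrapping around).
Applying that to "diagram" gives "otlrclx".

otlrclx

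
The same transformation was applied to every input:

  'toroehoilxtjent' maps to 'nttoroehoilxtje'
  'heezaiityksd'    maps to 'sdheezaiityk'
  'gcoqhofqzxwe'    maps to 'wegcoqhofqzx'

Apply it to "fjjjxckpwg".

wgfjjjxckp

The pattern: move the last 2 characters to the front (rotate right by 2).
On "fjjjxckpwg" that produces "wgfjjjxckp".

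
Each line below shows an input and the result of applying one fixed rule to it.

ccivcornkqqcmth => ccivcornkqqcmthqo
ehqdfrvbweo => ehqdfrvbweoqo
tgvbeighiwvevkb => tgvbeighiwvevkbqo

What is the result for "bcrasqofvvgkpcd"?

What's happening: append "qo".
For "bcrasqofvvgkpcd" the result is "bcrasqofvvgkpcdqo".

bcrasqofvvgkpcdqo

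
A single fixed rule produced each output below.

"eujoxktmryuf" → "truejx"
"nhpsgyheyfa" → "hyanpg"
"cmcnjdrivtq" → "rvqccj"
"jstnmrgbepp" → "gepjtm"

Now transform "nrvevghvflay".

What's happening: keep every other character starting from the first (positions 1st, 3rd, 5th, ...), then move the first 3 characters to the end (rotate left by 3).
Starting from "nrvevghvflay": after the first operation, "nvvhfa"; after the second, "hfanvv".

hfanvv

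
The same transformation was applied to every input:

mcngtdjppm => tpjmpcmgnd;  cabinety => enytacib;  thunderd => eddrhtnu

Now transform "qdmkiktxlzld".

Rule — swap each adjacent pair of characters (1↔2, 3↔4, ...), then swap the front and back halves of the string.
For "qdmkiktxlzld" the result is "xtzldldqkmki".
(Check on "mcngtdjppm": → "cmgndtpjmp" → "tpjmpcmgnd" ✓)

xtzldldqkmki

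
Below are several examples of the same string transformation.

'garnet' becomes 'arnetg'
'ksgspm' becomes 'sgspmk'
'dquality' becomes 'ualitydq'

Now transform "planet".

Rule — move the last 2 characters to the front (rotate right by 2), then swap the front and back halves of the string.
For "planet", step one produces "etplan"; step two turns that into "lanetp".

lanetp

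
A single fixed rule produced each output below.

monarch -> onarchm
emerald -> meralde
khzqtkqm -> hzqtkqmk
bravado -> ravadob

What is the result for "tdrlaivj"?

The rule is to move the first character to the end.
On "tdrlaivj" that produces "drlaivjt".

drlaivjt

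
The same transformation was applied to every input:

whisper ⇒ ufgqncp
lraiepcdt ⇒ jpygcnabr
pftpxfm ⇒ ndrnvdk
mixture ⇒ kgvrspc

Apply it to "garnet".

eyplcr

In each case the input is transformed by: shift every letter 2 places backward in the alphabet (wrapping around).
On "garnet" that produces "eyplcr".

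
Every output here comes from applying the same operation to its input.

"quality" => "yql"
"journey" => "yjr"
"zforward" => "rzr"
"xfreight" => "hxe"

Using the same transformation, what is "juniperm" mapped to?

Looking at the pairs, the operation is to keep one character in every 3, starting at position 1 (positions 1st, 4th, 7th, ...), then move the last character to the front.
On "juniperm": the first step gives "jir", and the second then gives "rji".

rji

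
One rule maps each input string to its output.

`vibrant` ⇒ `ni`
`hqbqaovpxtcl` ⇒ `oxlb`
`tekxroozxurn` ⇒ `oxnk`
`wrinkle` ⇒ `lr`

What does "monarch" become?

co

In each case the input is transformed by: move the first 3 characters to the end (rotate left by 3), then keep one character in every 3, starting at position 3 (positions 3rd, 6th, 9th, ...).
On "monarch": the first step gives "archmon", and the second then gives "co".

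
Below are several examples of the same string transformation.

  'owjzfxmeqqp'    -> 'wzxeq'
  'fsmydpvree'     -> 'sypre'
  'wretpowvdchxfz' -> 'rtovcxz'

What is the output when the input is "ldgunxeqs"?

duxq

In each case the input is transformed by: keep every other character starting from the second (positions 2nd, 4th, 6th, ...).
"ldgunxeqs" → "duxq".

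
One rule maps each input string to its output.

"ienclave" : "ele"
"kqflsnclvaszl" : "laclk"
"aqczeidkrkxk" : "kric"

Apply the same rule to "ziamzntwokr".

Rule — reverse the string, then keep one character in every 3, starting at position 1 (positions 1st, 4th, 7th, ...).
"ziamzntwokr" → "rkowtnzmaiz" → "rwzi".

rwzi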